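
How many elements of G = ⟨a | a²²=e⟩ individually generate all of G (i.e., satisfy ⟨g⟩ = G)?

G is cyclic of order 22. An element generates G iff its order is 22, and a cyclic group of order 22 has exactly φ(22) = 10 such elements.

Answer: 10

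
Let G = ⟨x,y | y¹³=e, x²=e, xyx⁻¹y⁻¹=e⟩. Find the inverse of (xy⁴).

The order of (xy⁴) is 26 (smallest k with (xy⁴)ᵏ = e), so (xy⁴)⁻¹ = (xy⁴)²⁵ = xy⁹.
Check: (xy⁴) · (xy⁹) → (xy⁴) · x = y⁴;   (y⁴) · y⁹ = e, giving e as required.

Answer: xy⁹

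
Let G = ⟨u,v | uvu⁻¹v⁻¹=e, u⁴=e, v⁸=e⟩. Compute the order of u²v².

Compute successive powers until reaching e:
  (u²v²)¹ = u²v², (u²v²)² = v⁴, (u²v²)³ = u²v⁶, (u²v²)⁴ = e.
The smallest positive k with (u²v²)ᵏ = e is 4.

Answer: 4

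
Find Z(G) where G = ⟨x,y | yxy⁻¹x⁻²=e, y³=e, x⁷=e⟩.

An element z ∈ Z(G) iff z commutes with every generator.
For example e is central: e·x = x = x·e; e·y = y = y·e.
Whereas x ∉ Z(G) since x·y = xy ≠ x²y = y·x.
Checking each of the 21 elements this way gives Z(G) = {e}, of order 1.

Answer: {e}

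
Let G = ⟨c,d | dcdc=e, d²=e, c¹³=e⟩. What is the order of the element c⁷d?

Compute successive powers until reaching e:
  (c⁷d)¹ = c⁷d, (c⁷d)² = e.
The smallest positive k with (c⁷d)ᵏ = e is 2.

Answer: 2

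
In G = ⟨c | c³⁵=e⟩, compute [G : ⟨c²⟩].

First find ord(c²) by computing successive powers:
  (c²)¹ = c², (c²)² = c⁴, (c²)³ = c⁶, (c²)⁴ = c⁸, (c²)⁵ = c¹⁰, (c²)⁶ = c¹², (c²)⁷ = c¹⁴, (c²)⁸ = c¹⁶, (c²)⁹ = c¹⁸, (c²)¹⁰ = c²⁰, (c²)¹¹ = c²², (c²)¹² = c²⁴, (c²)¹³ = c²⁶, (c²)¹⁴ = c²⁸, (c²)¹⁵ = c³⁰, (c²)¹⁶ = c³², (c²)¹⁷ = c³⁴, (c²)¹⁸ = c, (c²)¹⁹ = c³, (c²)²⁰ = c⁵, (c²)²¹ = c⁷, (c²)²² = c⁹, (c²)²³ = c¹¹, (c²)²⁴ = c¹³, (c²)²⁵ = c¹⁵, (c²)²⁶ = c¹⁷, (c²)²⁷ = c¹⁹, (c²)²⁸ = c²¹, (c²)²⁹ = c²³, (c²)³⁰ = c²⁵, (c²)³¹ = c²⁷, (c²)³² = c²⁹, (c²)³³ = c³¹, (c²)³⁴ = c³³, (c²)³⁵ = e.
So |⟨c²⟩| = ord(c²) = 35. With |G| = 35, by Lagrange [G : ⟨c²⟩] = 35/35 = 1.

Answer: 1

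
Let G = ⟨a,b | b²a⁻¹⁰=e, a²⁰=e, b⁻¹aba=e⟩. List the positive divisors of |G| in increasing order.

|G| = 40 = 2³ · 5. By Lagrange's theorem the order of any subgroup divides 40; the divisors of 40 are 1, 2, 4, 5, 8, 10, 20, 40.

Answer: 1, 2, 4, 5, 8, 10, 20, 40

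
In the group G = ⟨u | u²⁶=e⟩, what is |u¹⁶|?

Compute successive powers until reaching e:
  (u¹⁶)¹ = u¹⁶, (u¹⁶)² = u⁶, (u¹⁶)³ = u²², (u¹⁶)⁴ = u¹², (u¹⁶)⁵ = u², (u¹⁶)⁶ = u¹⁸, (u¹⁶)⁷ = u⁸, (u¹⁶)⁸ = u²⁴, (u¹⁶)⁹ = u¹⁴, (u¹⁶)¹⁰ = u⁴, (u¹⁶)¹¹ = u²⁰, (u¹⁶)¹² = u¹⁰, (u¹⁶)¹³ = e.
The smallest positive k with (u¹⁶)ᵏ = e is 13.

Answer: 13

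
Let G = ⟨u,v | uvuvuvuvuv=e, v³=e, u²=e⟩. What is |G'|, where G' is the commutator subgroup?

G' = [G, G] is generated by all commutators. The generator-pair commutators are: [u, v] = uvuv².
The subgroup they normally generate is {e, u, v, v², uv, uvu, uvuv, uvuvu, v²uv²u, v²uv², v²u, uv², vu, vuv, vuvu, uv²uv²u, uv²uv², uv²u, v²uv, v²uvu, v²uvuv, vuv²uv², vuv²u, vuv², uvuv², uv²uv, uv²uvu, uv²uvuv, uvuv²uv², uvuv²u, v²uv²uv, uvuv²uv, uvuv²uvu, uvuv²uvuv, v²uv²uvuv², v²uv²uvu, v²uv²uvuv, v²uvuv²uv², v²uvuv²u, v²uvuv², vuvuv², vuv²uv, vuv²uvu, vuv²uvuv, vuvuv²uv², vuvuv²u, vuvuv²uv, uv²uvuv²uv², uv²uvuv²u, uv²uvuv², v²uvuv²uv, v²uvuv²uvu, vuv²uvuv²u, vuv²uvuv², uv²uvuv²uv, uv²uvuv²uvu, uvuv²uvuv²u, uvuv²uvuv², uvuv²uvuv²uv, vuv²uvuv²uv}, of order 60.
Check: |G/G'| = 60/60 = 1 is the order of the abelianisation.

Answer: 60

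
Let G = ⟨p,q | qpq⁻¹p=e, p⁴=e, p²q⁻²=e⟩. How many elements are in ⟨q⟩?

|⟨q⟩| equals the order of q. Compute successive powers until reaching e:
  q¹ = q, q² = p², q³ = q⁻¹, q⁴ = e.
The smallest positive k with qᵏ = e is 4, so |⟨q⟩| = 4.

Answer: 4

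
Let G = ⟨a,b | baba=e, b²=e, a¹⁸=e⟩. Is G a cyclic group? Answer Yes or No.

Every cyclic group is abelian. But a·b = ab while b·a = a¹⁷b, so a·b ≠ b·a and G is not abelian. Hence G is not cyclic.

Answer: No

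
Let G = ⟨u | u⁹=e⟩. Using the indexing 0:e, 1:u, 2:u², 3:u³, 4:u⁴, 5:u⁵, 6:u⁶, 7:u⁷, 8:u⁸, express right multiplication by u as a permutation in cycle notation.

(0 1 2 3 4 5 6 7 8)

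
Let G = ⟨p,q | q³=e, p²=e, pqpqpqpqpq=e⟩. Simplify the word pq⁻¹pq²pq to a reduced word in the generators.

Multiply left to right, reducing at each step:
  p · q⁻¹ = pq²
  (pq²) · p = pq²p
  (pq²p) · q² = pq²pq²
  (pq²pq²) · p = pq²pq²p
  (pq²pq²p) · q = qpqpq²

Answer: qpqpq²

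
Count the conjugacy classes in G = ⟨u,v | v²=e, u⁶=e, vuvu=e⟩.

The conjugacy classes (representative and size) are:
  [e] (size 1), [u⁵] (size 2), [u⁴] (size 2), [u³] (size 1), [v] (size 3), [u³v] (size 3).
Class equation: 1 + 2 + 2 + 1 + 3 + 3 = 12 = |G|. So G has 6 conjugacy classes.

Answer: 6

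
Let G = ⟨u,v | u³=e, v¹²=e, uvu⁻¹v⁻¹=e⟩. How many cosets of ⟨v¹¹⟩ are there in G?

First find ord(v¹¹) by computing successive powers:
  (v¹¹)¹ = v¹¹, (v¹¹)² = v¹⁰, (v¹¹)³ = v⁹, (v¹¹)⁴ = v⁸, (v¹¹)⁵ = v⁷, (v¹¹)⁶ = v⁶, (v¹¹)⁷ = v⁵, (v¹¹)⁸ = v⁴, (v¹¹)⁹ = v³, (v¹¹)¹⁰ = v², (v¹¹)¹¹ = v, (v¹¹)¹² = e.
So |⟨v¹¹⟩| = ord(v¹¹) = 12. With |G| = 36, by Lagrange [G : ⟨v¹¹⟩] = 36/12 = 3.

Answer: 3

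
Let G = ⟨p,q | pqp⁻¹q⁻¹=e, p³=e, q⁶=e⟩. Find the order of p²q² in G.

Compute successive powers until reaching e:
  (p²q²)¹ = p²q², (p²q²)² = pq⁴, (p²q²)³ = e.
The smallest positive k with (p²q²)ᵏ = e is 3.

Answer: 3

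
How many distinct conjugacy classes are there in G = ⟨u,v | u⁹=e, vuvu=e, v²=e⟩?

The conjugacy classes (representative and size) are:
  [e] (size 1), [u⁸] (size 2), [u⁷] (size 2), [u⁶] (size 2), [u⁵] (size 2), [u⁴v] (size 9).
Class equation: 1 + 2 + 2 + 2 + 2 + 9 = 18 = |G|. So G has 6 conjugacy classes.

Answer: 6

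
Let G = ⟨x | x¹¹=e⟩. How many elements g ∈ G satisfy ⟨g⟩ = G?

G is cyclic of order 11. An element generates G iff its order is 11, and a cyclic group of order 11 has exactly φ(11) = 10 such elements.

Answer: 10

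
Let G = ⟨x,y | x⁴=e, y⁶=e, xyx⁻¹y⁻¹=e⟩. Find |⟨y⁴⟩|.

|⟨y⁴⟩| equals the order of y⁴. Compute successive powers until reaching e:
  (y⁴)¹ = y⁴, (y⁴)² = y², (y⁴)³ = e.
The smallest positive k with (y⁴)ᵏ = e is 3, so |⟨y⁴⟩| = 3.

Answer: 3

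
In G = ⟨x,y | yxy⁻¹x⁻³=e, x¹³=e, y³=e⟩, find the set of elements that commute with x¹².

⟨x¹²⟩ ⊆ C_G(x¹²) since powers of x¹² commute with x¹²; so |C_G(x¹²)| ≥ |⟨x¹²⟩| = 13.
By orbit–stabilizer, |C_G(x¹²)| = |G| / |conj. class of x¹²| = 39 / 3 = 13.
The 13 elements commuting with x¹² are {e, x, x², x³, x⁴, x⁵, x⁶, x⁷, x⁸, x⁹, x¹⁰, x¹¹, x¹²}.

Answer: {e, x, x², x³, x⁴, x⁵, x⁶, x⁷, x⁸, x⁹, x¹⁰, x¹¹, x¹²}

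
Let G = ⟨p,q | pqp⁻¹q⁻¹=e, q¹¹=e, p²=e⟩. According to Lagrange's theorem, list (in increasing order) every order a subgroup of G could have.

|G| = 22 = 2 · 11. By Lagrange's theorem the order of any subgroup divides 22; the divisors of 22 are 1, 2, 11, 22.

Answer: 1, 2, 11, 22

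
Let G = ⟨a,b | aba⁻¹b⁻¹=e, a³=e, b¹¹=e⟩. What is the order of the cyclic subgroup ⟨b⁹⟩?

|⟨b⁹⟩| equals the order of b⁹. Compute successive powers until reaching e:
  (b⁹)¹ = b⁹, (b⁹)² = b⁷, (b⁹)³ = b⁵, (b⁹)⁴ = b³, (b⁹)⁵ = b, (b⁹)⁶ = b¹⁰, (b⁹)⁷ = b⁸, (b⁹)⁸ = b⁶, (b⁹)⁹ = b⁴, (b⁹)¹⁰ = b², (b⁹)¹¹ = e.
The smallest positive k with (b⁹)ᵏ = e is 11, so |⟨b⁹⟩| = 11.

Answer: 11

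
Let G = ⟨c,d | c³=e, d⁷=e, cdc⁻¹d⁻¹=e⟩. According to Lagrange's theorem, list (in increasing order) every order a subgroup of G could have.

|G| = 21 = 3 · 7. By Lagrange's theorem the order of any subgroup divides 21; the divisors of 21 are 1, 3, 7, 21.

Answer: 1, 3, 7, 21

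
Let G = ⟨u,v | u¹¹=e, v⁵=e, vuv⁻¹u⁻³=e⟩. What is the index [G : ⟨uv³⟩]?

First find ord(uv³) by computing successive powers:
  (uv³)¹ = uv³, (uv³)² = u⁶v, (uv³)³ = u⁹v⁴, (uv³)⁴ = u²v², (uv³)⁵ = e.
So |⟨uv³⟩| = ord(uv³) = 5. With |G| = 55, by Lagrange [G : ⟨uv³⟩] = 55/5 = 11.

Answer: 11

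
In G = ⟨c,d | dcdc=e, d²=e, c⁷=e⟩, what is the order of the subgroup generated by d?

|⟨d⟩| equals the order of d. Compute successive powers until reaching e:
  d¹ = d, d² = e.
The smallest positive k with dᵏ = e is 2, so |⟨d⟩| = 2.

Answer: 2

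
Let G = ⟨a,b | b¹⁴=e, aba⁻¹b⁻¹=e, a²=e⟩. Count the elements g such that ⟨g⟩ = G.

⟨g⟩ = G would require ord(g) = |G| = 28, but the maximum element order in G is 14 < 28. So G is not cyclic and no single element generates it: the count is 0.

Answer: 0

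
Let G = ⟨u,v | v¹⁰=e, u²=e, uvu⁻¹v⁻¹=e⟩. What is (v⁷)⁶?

Compute successive powers of (v⁷), reducing at each step:
  (v⁷)²: (v⁷) · v⁷ = v⁴
  (v⁷)³: (v⁴) · v⁷ = v
  (v⁷)⁴: v · v⁷ = v⁸
  (v⁷)⁵: (v⁸) · v⁷ = v⁵
  (v⁷)⁶: (v⁵) · v⁷ = v²

Answer: v²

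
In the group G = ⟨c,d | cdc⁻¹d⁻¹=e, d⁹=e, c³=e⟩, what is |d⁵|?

Compute successive powers until reaching e:
  (d⁵)¹ = d⁵, (d⁵)² = d, (d⁵)³ = d⁶, (d⁵)⁴ = d², (d⁵)⁵ = d⁷, (d⁵)⁶ = d³, (d⁵)⁷ = d⁸, (d⁵)⁸ = d⁴, (d⁵)⁹ = e.
The smallest positive k with (d⁵)ᵏ = e is 9.

Answer: 9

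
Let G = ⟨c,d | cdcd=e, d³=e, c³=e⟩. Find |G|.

Enumerate words in the generators, reducing via the relations: the distinct elements are
  {c, d, e, cd, c², d², cd², c²d, dc², d²c, cd²c, c²d²}.
No further products give new elements, so |G| = 12.

Answer: 12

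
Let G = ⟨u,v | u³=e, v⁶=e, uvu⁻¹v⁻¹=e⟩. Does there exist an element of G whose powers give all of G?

|G| = 18, but the maximum element order in G is 6 < 18. No single element generates all of G, so G is not cyclic.

Answer: No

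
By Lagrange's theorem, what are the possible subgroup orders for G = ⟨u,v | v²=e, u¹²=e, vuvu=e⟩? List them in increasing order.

|G| = 24 = 2³ · 3. By Lagrange's theorem the order of any subgroup divides 24; the divisors of 24 are 1, 2, 3, 4, 6, 8, 12, 24.

Answer: 1, 2, 3, 4, 6, 8, 12, 24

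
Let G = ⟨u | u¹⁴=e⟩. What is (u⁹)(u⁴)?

Compute (u⁹) · (u⁴) by multiplying left to right and reducing via the relations at each step:
  (u⁹) · u⁴ = u¹³

Answer: u¹³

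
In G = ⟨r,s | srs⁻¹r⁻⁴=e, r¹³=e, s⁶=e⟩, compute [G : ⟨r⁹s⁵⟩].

First find ord(r⁹s⁵) by computing successive powers:
  (r⁹s⁵)¹ = r⁹s⁵, (r⁹s⁵)² = r⁸s⁴, (r⁹s⁵)³ = r¹¹s³, (r⁹s⁵)⁴ = r²s², (r⁹s⁵)⁵ = r³s, (r⁹s⁵)⁶ = e.
So |⟨r⁹s⁵⟩| = ord(r⁹s⁵) = 6. With |G| = 78, by Lagrange [G : ⟨r⁹s⁵⟩] = 78/6 = 13.

Answer: 13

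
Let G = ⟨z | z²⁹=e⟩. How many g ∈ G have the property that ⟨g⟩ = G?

G is cyclic of order 29. An element generates G iff its order is 29, and a cyclic group of order 29 has exactly φ(29) = 28 such elements.

Answer: 28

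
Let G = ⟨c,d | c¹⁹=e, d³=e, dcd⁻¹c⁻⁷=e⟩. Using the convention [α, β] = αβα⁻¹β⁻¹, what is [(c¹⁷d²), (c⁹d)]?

[(c¹⁷d²), (c⁹d)] = (c¹⁷d²)·(c⁹d)·(c¹⁷d²)⁻¹·(c⁹d)⁻¹.
  (c¹⁷d²) · (c⁹d) = c²
  (c²) · (c¹⁴d) = c¹⁶d
  (c¹⁶d) · (c¹⁵d²) = c⁷

Answer: c⁷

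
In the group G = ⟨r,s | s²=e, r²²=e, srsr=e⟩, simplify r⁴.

Compute successive powers of r, reducing at each step:
  r²: r · r = r²
  r³: (r²) · r = r³
  r⁴: (r³) · r = r⁴

Answer: r⁴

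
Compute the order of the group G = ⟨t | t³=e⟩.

G is generated by a single element, so G is cyclic. The relator gives t³ = e and no smaller power is forced to be e, so the 3 powers {e, t, t²} are distinct. Hence |G| = 3.

Answer: 3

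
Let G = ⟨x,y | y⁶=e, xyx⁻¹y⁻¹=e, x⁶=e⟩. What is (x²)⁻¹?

The order of (x²) is 3 (smallest k with (x²)ᵏ = e), so (x²)⁻¹ = (x²)² = x⁴.
Check: (x²) · (x⁴) → (x²) · x⁴ = e, giving e as required.

Answer: x⁴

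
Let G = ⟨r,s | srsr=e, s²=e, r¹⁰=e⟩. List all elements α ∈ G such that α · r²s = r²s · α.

⟨r²s⟩ ⊆ C_G(r²s) since powers of r²s commute with r²s; so |C_G(r²s)| ≥ |⟨r²s⟩| = 2.
By orbit–stabilizer, |C_G(r²s)| = |G| / |conj. class of r²s| = 20 / 5 = 4.
The 4 elements commuting with r²s are {e, r⁵, r²s, r⁷s}.

Answer: {e, r⁵, r²s, r⁷s}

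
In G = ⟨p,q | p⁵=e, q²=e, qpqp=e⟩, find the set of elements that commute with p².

⟨p²⟩ ⊆ C_G(p²) since powers of p² commute with p²; so |C_G(p²)| ≥ |⟨p²⟩| = 5.
By orbit–stabilizer, |C_G(p²)| = |G| / |conj. class of p²| = 10 / 2 = 5.
The 5 elements commuting with p² are {e, p, p², p³, p⁴}.

Answer: {e, p, p², p³, p⁴}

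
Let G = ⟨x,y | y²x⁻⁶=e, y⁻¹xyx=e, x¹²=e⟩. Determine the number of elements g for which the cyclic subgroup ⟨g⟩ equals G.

⟨g⟩ = G would require ord(g) = |G| = 24, but the maximum element order in G is 12 < 24. So G is not cyclic and no single element generates it: the count is 0.

Answer: 0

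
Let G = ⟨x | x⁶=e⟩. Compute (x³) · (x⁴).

Compute (x³) · (x⁴) by multiplying left to right and reducing via the relations at each step:
  (x³) · x⁴ = x

Answer: x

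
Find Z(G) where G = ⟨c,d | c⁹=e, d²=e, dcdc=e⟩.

An element z ∈ Z(G) iff z commutes with every generator.
For example e is central: e·c = c = c·e; e·d = d = d·e.
Whereas c ∉ Z(G) since c·d = cd ≠ c⁸d = d·c.
Checking each of the 18 elements this way gives Z(G) = {e}, of order 1.

Answer: {e}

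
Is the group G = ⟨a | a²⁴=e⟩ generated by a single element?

|G| = 24. The element a has order 24 (its powers give 24 distinct elements), so ⟨a⟩ = G and G is cyclic.

Answer: Yes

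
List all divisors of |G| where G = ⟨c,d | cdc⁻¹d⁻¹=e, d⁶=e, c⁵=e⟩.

|G| = 30 = 2 · 3 · 5. By Lagrange's theorem the order of any subgroup divides 30; the divisors of 30 are 1, 2, 3, 5, 6, 10, 15, 30.

Answer: 1, 2, 3, 5, 6, 10, 15, 30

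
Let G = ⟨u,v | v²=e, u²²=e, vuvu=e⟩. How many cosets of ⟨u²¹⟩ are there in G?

First find ord(u²¹) by computing successive powers:
  (u²¹)¹ = u²¹, (u²¹)² = u²⁰, (u²¹)³ = u¹⁹, (u²¹)⁴ = u¹⁸, (u²¹)⁵ = u¹⁷, (u²¹)⁶ = u¹⁶, (u²¹)⁷ = u¹⁵, (u²¹)⁸ = u¹⁴, (u²¹)⁹ = u¹³, (u²¹)¹⁰ = u¹², (u²¹)¹¹ = u¹¹, (u²¹)¹² = u¹⁰, (u²¹)¹³ = u⁹, (u²¹)¹⁴ = u⁸, (u²¹)¹⁵ = u⁷, (u²¹)¹⁶ = u⁶, (u²¹)¹⁷ = u⁵, (u²¹)¹⁸ = u⁴, (u²¹)¹⁹ = u³, (u²¹)²⁰ = u², (u²¹)²¹ = u, (u²¹)²² = e.
So |⟨u²¹⟩| = ord(u²¹) = 22. With |G| = 44, by Lagrange [G : ⟨u²¹⟩] = 44/22 = 2.

Answer: 2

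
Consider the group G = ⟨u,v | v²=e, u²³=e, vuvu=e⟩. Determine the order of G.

Enumerate words in the generators, reducing via the relations: the distinct elements are
  {e, u, v, uv, u², u³, u⁴, u⁵, u⁶, u⁷, u⁸, u⁹, u²v, u²², u²¹, u²⁰, u³v, u¹², u¹³, u¹¹, u¹⁰, u¹⁴, u¹⁵, u¹⁶, u¹⁷, u¹⁸, u¹⁹, u⁴v, u⁵v, u⁶v, u⁷v, u⁸v, u⁹v, u²²v, u²¹v, u²⁰v, u¹²v, u¹³v, u¹¹v, u¹⁰v, u¹⁴v, u¹⁵v, u¹⁶v, u¹⁷v, u¹⁸v, u¹⁹v}.
No further products give new elements, so |G| = 46.

Answer: 46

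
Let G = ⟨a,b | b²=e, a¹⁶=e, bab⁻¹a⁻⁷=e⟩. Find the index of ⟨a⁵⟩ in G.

First find ord(a⁵) by computing successive powers:
  (a⁵)¹ = a⁵, (a⁵)² = a¹⁰, (a⁵)³ = a¹⁵, (a⁵)⁴ = a⁴, (a⁵)⁵ = a⁹, (a⁵)⁶ = a¹⁴, (a⁵)⁷ = a³, (a⁵)⁸ = a⁸, (a⁵)⁹ = a¹³, (a⁵)¹⁰ = a², (a⁵)¹¹ = a⁷, (a⁵)¹² = a¹², (a⁵)¹³ = a, (a⁵)¹⁴ = a⁶, (a⁵)¹⁵ = a¹¹, (a⁵)¹⁶ = e.
So |⟨a⁵⟩| = ord(a⁵) = 16. With |G| = 32, by Lagrange [G : ⟨a⁵⟩] = 32/16 = 2.

Answer: 2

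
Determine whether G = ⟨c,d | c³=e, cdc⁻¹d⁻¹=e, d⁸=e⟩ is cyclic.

|G| = 24. The element cd has order 24 (its powers give 24 distinct elements), so ⟨cd⟩ = G and G is cyclic.

Answer: Yes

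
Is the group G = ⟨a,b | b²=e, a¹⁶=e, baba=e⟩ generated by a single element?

Every cyclic group is abelian. But a·b = ab while b·a = a¹⁵b, so a·b ≠ b·a and G is not abelian. Hence G is not cyclic.

Answer: No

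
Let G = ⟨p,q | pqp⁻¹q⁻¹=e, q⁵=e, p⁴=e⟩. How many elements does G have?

Enumerate words in the generators, reducing via the relations: the distinct elements are
  {e, p, q, pq, p², p³, q², q³, q⁴, pq², pq³, pq⁴, p²q, p³q, p²q², p²q³, p²q⁴, p³q², p³q³, p³q⁴}.
No further products give new elements, so |G| = 20.

Answer: 20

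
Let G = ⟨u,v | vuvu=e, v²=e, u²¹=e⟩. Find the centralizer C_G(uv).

⟨uv⟩ ⊆ C_G(uv) since powers of uv commute with uv; so |C_G(uv)| ≥ |⟨uv⟩| = 2.
By orbit–stabilizer, |C_G(uv)| = |G| / |conj. class of uv| = 42 / 21 = 2.
The 2 elements commuting with uv are {e, uv}.

Answer: {e, uv}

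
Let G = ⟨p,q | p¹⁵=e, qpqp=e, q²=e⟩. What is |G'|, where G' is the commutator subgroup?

G' = [G, G] is generated by all commutators. The generator-pair commutators are: [p, q] = p².
The subgroup they normally generate is {e, p, p², p³, p⁴, p⁵, p⁶, p⁷, p⁸, p⁹, p¹⁰, p¹¹, p¹², p¹³, p¹⁴}, of order 15.
Check: |G/G'| = 30/15 = 2 is the order of the abelianisation.

Answer: 15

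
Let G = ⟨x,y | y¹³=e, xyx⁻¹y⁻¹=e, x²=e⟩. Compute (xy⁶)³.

Compute successive powers of (xy⁶), reducing at each step:
  (xy⁶)²: (xy⁶) · x = y⁶;   (y⁶) · y⁶ = y¹²
  (xy⁶)³: (y¹²) · x = xy¹²;   (xy¹²) · y⁶ = xy⁵

Answer: xy⁵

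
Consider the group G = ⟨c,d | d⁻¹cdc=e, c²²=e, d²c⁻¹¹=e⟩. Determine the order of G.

Enumerate words in the generators, reducing via the relations: the distinct elements are
  {c, d, e, cd, c², c³, c⁴, c⁵, c⁶, c⁷, c⁸, c⁹, c²d, c²¹, c²⁰, c³d, c¹², c¹³, c¹¹, c¹⁰, c¹⁴, c¹⁵, c¹⁶, c¹⁷, c¹⁸, c¹⁹, c⁴d, c⁵d, c⁶d, c⁷d, c⁸d, c⁹d, d⁻¹, cd⁻¹, c¹⁰d, c²d⁻¹, c³d⁻¹, c⁴d⁻¹, c⁵d⁻¹, c⁶d⁻¹, c⁷d⁻¹, c⁸d⁻¹, c⁹d⁻¹, c¹⁰d⁻¹}.
No further products give new elements, so |G| = 44.

Answer: 44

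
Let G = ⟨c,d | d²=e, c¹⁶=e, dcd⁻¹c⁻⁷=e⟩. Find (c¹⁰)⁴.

Compute successive powers of (c¹⁰), reducing at each step:
  (c¹⁰)²: (c¹⁰) · c¹⁰ = c⁴
  (c¹⁰)³: (c⁴) · c¹⁰ = c¹⁴
  (c¹⁰)⁴: (c¹⁴) · c¹⁰ = c⁸

Answer: c⁸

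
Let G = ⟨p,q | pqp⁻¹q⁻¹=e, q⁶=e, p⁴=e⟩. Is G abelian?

Each pair of generators commutes: p·q = pq = q·p. Since the generators pairwise commute, every element of G commutes with every other, so G is abelian.

Answer: Yes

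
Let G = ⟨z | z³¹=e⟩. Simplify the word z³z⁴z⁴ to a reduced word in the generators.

Multiply left to right, reducing at each step:
  (z³) · z⁴ = z⁷
  (z⁷) · z⁴ = z¹¹

Answer: z¹¹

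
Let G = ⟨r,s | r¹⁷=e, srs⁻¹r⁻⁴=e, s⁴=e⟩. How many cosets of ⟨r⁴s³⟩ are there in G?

First find ord(r⁴s³) by computing successive powers:
  (r⁴s³)¹ = r⁴s³, (r⁴s³)² = r⁵s², (r⁴s³)³ = rs, (r⁴s³)⁴ = e.
So |⟨r⁴s³⟩| = ord(r⁴s³) = 4. With |G| = 68, by Lagrange [G : ⟨r⁴s³⟩] = 68/4 = 17.

Answer: 17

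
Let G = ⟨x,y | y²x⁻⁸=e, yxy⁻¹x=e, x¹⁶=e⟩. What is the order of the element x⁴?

Compute successive powers until reaching e:
  (x⁴)¹ = x⁴, (x⁴)² = x⁸, (x⁴)³ = x¹², (x⁴)⁴ = e.
The smallest positive k with (x⁴)ᵏ = e is 4.

Answer: 4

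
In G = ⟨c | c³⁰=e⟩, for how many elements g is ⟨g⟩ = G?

G is cyclic of order 30. An element generates G iff its order is 30, and a cyclic group of order 30 has exactly φ(30) = 8 such elements.

Answer: 8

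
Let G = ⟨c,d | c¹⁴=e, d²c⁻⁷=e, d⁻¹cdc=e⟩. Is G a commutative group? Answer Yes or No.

c·d = cd but d·c = c⁶d⁻¹, so c·d ≠ d·c and G is not abelian.

Answer: No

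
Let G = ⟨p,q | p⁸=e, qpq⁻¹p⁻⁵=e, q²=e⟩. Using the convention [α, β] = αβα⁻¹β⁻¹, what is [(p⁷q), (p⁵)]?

[(p⁷q), (p⁵)] = (p⁷q)·(p⁵)·(p⁷q)⁻¹·(p⁵)⁻¹.
  (p⁷q) · (p⁵) = q
  q · (p⁵q) = p
  p · (p³) = p⁴

Answer: p⁴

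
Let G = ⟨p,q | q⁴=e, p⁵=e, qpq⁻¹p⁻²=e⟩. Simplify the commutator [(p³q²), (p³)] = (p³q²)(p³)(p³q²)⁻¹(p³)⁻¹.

[(p³q²), (p³)] = (p³q²)·(p³)·(p³q²)⁻¹·(p³)⁻¹.
  (p³q²) · (p³) = q²
  (q²) · (p³q²) = p²
  (p²) · (p²) = p⁴

Answer: p⁴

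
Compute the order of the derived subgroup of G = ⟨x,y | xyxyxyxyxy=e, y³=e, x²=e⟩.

G' = [G, G] is generated by all commutators. The generator-pair commutators are: [x, y] = xyxy².
The subgroup they normally generate is {e, x, y, y², xy, xyx, xyxy, xyxyx, y²xy²x, y²xy², y²x, xy², yx, yxy, yxyx, xy²xy²x, xy²xy², xy²x, y²xy, y²xyx, y²xyxy, yxy²xy², yxy²x, yxy², xyxy², xy²xy, xy²xyx, xy²xyxy, xyxy²xy², xyxy²x, y²xy²xy, xyxy²xy, xyxy²xyx, xyxy²xyxy, y²xy²xyxy², y²xy²xyx, y²xy²xyxy, y²xyxy²xy², y²xyxy²x, y²xyxy², yxyxy², yxy²xy, yxy²xyx, yxy²xyxy, yxyxy²xy², yxyxy²x, yxyxy²xy, xy²xyxy²xy², xy²xyxy²x, xy²xyxy², y²xyxy²xy, y²xyxy²xyx, yxy²xyxy²x, yxy²xyxy², xy²xyxy²xy, xy²xyxy²xyx, xyxy²xyxy²x, xyxy²xyxy², xyxy²xyxy²xy, yxy²xyxy²xy}, of order 60.
Check: |G/G'| = 60/60 = 1 is the order of the abelianisation.

Answer: 60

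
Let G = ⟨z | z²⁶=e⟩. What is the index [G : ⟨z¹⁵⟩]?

First find ord(z¹⁵) by computing successive powers:
  (z¹⁵)¹ = z¹⁵, (z¹⁵)² = z⁴, (z¹⁵)³ = z¹⁹, (z¹⁵)⁴ = z⁸, (z¹⁵)⁵ = z²³, (z¹⁵)⁶ = z¹², (z¹⁵)⁷ = z, (z¹⁵)⁸ = z¹⁶, (z¹⁵)⁹ = z⁵, (z¹⁵)¹⁰ = z²⁰, (z¹⁵)¹¹ = z⁹, (z¹⁵)¹² = z²⁴, (z¹⁵)¹³ = z¹³, (z¹⁵)¹⁴ = z², (z¹⁵)¹⁵ = z¹⁷, (z¹⁵)¹⁶ = z⁶, (z¹⁵)¹⁷ = z²¹, (z¹⁵)¹⁸ = z¹⁰, (z¹⁵)¹⁹ = z²⁵, (z¹⁵)²⁰ = z¹⁴, (z¹⁵)²¹ = z³, (z¹⁵)²² = z¹⁸, (z¹⁵)²³ = z⁷, (z¹⁵)²⁴ = z²², (z¹⁵)²⁵ = z¹¹, (z¹⁵)²⁶ = e.
So |⟨z¹⁵⟩| = ord(z¹⁵) = 26. With |G| = 26, by Lagrange [G : ⟨z¹⁵⟩] = 26/26 = 1.

Answer: 1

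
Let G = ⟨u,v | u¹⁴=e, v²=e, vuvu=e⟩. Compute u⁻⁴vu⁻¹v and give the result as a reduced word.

Multiply left to right, reducing at each step:
  (u¹⁰) · v = u¹⁰v
  (u¹⁰v) · u⁻¹ = u¹¹v
  (u¹¹v) · v = u¹¹

Answer: u¹¹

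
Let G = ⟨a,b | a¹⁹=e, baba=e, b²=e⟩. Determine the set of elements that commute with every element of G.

An element z ∈ Z(G) iff z commutes with every generator.
For example e is central: e·a = a = a·e; e·b = b = b·e.
Whereas a ∉ Z(G) since a·b = ab ≠ a¹⁸b = b·a.
Checking each of the 38 elements this way gives Z(G) = {e}, of order 1.

Answer: {e}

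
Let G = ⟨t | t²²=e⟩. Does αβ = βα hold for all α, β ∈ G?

G has a single generator, so G is cyclic and hence abelian.

Answer: Yes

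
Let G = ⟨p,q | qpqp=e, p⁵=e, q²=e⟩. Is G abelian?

p·q = pq but q·p = p⁴q, so p·q ≠ q·p and G is not abelian.

Answer: No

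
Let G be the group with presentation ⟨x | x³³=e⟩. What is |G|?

G is generated by a single element, so G is cyclic. The relator gives x³³ = e and no smaller power is forced to be e, so the 33 powers {e, x, x², x³, x⁴, x⁵, x⁶, x⁷, x⁸, x⁹, x²², x²³, x²¹, x²⁰, x²⁴, x²⁵, x²⁶, x²⁷, x²⁸, x²⁹, x³², x³¹, x³⁰, x¹², x¹³, x¹¹, x¹⁰, x¹⁴, x¹⁵, x¹⁶, x¹⁷, x¹⁸, x¹⁹} are distinct. Hence |G| = 33.

Answer: 33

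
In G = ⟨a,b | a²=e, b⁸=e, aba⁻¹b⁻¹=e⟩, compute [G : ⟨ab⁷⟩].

First find ord(ab⁷) by computing successive powers:
  (ab⁷)¹ = ab⁷, (ab⁷)² = b⁶, (ab⁷)³ = ab⁵, (ab⁷)⁴ = b⁴, (ab⁷)⁵ = ab³, (ab⁷)⁶ = b², (ab⁷)⁷ = ab, (ab⁷)⁸ = e.
So |⟨ab⁷⟩| = ord(ab⁷) = 8. With |G| = 16, by Lagrange [G : ⟨ab⁷⟩] = 16/8 = 2.

Answer: 2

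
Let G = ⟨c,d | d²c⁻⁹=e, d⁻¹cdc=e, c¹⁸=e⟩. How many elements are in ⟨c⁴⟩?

|⟨c⁴⟩| equals the order of c⁴. Compute successive powers until reaching e:
  (c⁴)¹ = c⁴, (c⁴)² = c⁸, (c⁴)³ = c¹², (c⁴)⁴ = c¹⁶, (c⁴)⁵ = c², (c⁴)⁶ = c⁶, (c⁴)⁷ = c¹⁰, (c⁴)⁸ = c¹⁴, (c⁴)⁹ = e.
The smallest positive k with (c⁴)ᵏ = e is 9, so |⟨c⁴⟩| = 9.

Answer: 9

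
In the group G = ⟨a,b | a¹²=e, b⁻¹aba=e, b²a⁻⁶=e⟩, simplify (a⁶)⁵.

Compute successive powers of (a⁶), reducing at each step:
  (a⁶)²: (a⁶) · a⁶ = e
  (a⁶)³: e · a⁶ = a⁶
  (a⁶)⁴: (a⁶) · a⁶ = e
  (a⁶)⁵: e · a⁶ = a⁶

Answer: a⁶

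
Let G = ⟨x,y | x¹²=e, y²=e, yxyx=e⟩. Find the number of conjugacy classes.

The conjugacy classes (representative and size) are:
  [e] (size 1), [x¹¹] (size 2), [x²] (size 2), [x⁹] (size 2), [x⁴] (size 2), [x⁵] (size 2), [x⁶] (size 1), [y] (size 6), [xy] (size 6).
Class equation: 1 + 2 + 2 + 2 + 2 + 2 + 1 + 6 + 6 = 24 = |G|. So G has 9 conjugacy classes.

Answer: 9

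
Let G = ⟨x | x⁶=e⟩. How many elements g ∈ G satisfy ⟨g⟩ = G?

G is cyclic of order 6. An element generates G iff its order is 6, and a cyclic group of order 6 has exactly φ(6) = 2 such elements.

Answer: 2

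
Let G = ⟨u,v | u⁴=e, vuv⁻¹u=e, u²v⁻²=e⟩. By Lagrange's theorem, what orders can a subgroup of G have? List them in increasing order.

|G| = 8 = 2³. By Lagrange's theorem the order of any subgroup divides 8; the divisors of 8 are 1, 2, 4, 8.

Answer: 1, 2, 4, 8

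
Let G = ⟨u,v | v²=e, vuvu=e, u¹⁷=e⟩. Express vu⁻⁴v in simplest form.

Multiply left to right, reducing at each step:
  v · u⁻⁴ = u⁴v
  (u⁴v) · v = u⁴

Answer: u⁴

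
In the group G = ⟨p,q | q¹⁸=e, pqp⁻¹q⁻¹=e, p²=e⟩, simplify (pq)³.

Compute successive powers of (pq), reducing at each step:
  (pq)²: (pq) · p = q;   q · q = q²
  (pq)³: (q²) · p = pq²;   (pq²) · q = pq³

Answer: pq³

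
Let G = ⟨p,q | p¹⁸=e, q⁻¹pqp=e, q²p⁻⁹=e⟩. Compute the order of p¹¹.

Compute successive powers until reaching e:
  (p¹¹)¹ = p¹¹, (p¹¹)² = p⁴, (p¹¹)³ = p¹⁵, (p¹¹)⁴ = p⁸, (p¹¹)⁵ = p, (p¹¹)⁶ = p¹², (p¹¹)⁷ = p⁵, (p¹¹)⁸ = p¹⁶, (p¹¹)⁹ = p⁹, (p¹¹)¹⁰ = p², (p¹¹)¹¹ = p¹³, (p¹¹)¹² = p⁶, (p¹¹)¹³ = p¹⁷, (p¹¹)¹⁴ = p¹⁰, (p¹¹)¹⁵ = p³, (p¹¹)¹⁶ = p¹⁴, (p¹¹)¹⁷ = p⁷, (p¹¹)¹⁸ = e.
The smallest positive k with (p¹¹)ᵏ = e is 18.

Answer: 18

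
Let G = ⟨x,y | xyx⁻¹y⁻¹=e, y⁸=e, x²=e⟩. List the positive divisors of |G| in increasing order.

|G| = 16 = 2⁴. By Lagrange's theorem the order of any subgroup divides 16; the divisors of 16 are 1, 2, 4, 8, 16.

Answer: 1, 2, 4, 8, 16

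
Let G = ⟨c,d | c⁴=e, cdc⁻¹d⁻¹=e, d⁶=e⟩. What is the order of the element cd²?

Compute successive powers until reaching e:
  (cd²)¹ = cd², (cd²)² = c²d⁴, (cd²)³ = c³, (cd²)⁴ = d², (cd²)⁵ = cd⁴, (cd²)⁶ = c², (cd²)⁷ = c³d², (cd²)⁸ = d⁴, (cd²)⁹ = c, (cd²)¹⁰ = c²d², (cd²)¹¹ = c³d⁴, (cd²)¹² = e.
The smallest positive k with (cd²)ᵏ = e is 12.

Answer: 12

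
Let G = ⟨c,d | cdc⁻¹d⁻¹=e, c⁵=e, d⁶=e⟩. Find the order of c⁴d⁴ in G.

Compute successive powers until reaching e:
  (c⁴d⁴)¹ = c⁴d⁴, (c⁴d⁴)² = c³d², (c⁴d⁴)³ = c², (c⁴d⁴)⁴ = cd⁴, (c⁴d⁴)⁵ = d², (c⁴d⁴)⁶ = c⁴, (c⁴d⁴)⁷ = c³d⁴, (c⁴d⁴)⁸ = c²d², (c⁴d⁴)⁹ = c, (c⁴d⁴)¹⁰ = d⁴, (c⁴d⁴)¹¹ = c⁴d², (c⁴d⁴)¹² = c³, (c⁴d⁴)¹³ = c²d⁴, (c⁴d⁴)¹⁴ = cd², (c⁴d⁴)¹⁵ = e.
The smallest positive k with (c⁴d⁴)ᵏ = e is 15.

Answer: 15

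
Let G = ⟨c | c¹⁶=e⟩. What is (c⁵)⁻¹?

The order of (c⁵) is 16 (smallest k with (c⁵)ᵏ = e), so (c⁵)⁻¹ = (c⁵)¹⁵ = c¹¹.
Check: (c⁵) · (c¹¹) → (c⁵) · c¹¹ = e, giving e as required.

Answer: c¹¹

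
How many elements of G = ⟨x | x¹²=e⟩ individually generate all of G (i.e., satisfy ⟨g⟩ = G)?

G is cyclic of order 12. An element generates G iff its order is 12, and a cyclic group of order 12 has exactly φ(12) = 4 such elements.

Answer: 4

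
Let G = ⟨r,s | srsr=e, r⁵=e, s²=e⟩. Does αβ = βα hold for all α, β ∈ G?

r·s = rs but s·r = r⁴s, so r·s ≠ s·r and G is not abelian.

Answer: No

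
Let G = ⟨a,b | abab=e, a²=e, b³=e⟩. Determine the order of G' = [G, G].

G' = [G, G] is generated by all commutators. The generator-pair commutators are: [a, b] = b.
The subgroup they normally generate is {e, b, b²}, of order 3.
Check: |G/G'| = 6/3 = 2 is the order of the abelianisation.

Answer: 3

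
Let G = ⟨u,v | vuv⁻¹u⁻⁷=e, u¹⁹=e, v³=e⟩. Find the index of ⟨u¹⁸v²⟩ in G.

First find ord(u¹⁸v²) by computing successive powers:
  (u¹⁸v²)¹ = u¹⁸v², (u¹⁸v²)² = u⁷v, (u¹⁸v²)³ = e.
So |⟨u¹⁸v²⟩| = ord(u¹⁸v²) = 3. With |G| = 57, by Lagrange [G : ⟨u¹⁸v²⟩] = 57/3 = 19.

Answer: 19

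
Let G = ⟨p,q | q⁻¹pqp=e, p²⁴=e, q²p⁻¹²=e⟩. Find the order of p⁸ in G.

Compute successive powers until reaching e:
  (p⁸)¹ = p⁸, (p⁸)² = p¹⁶, (p⁸)³ = e.
The smallest positive k with (p⁸)ᵏ = e is 3.

Answer: 3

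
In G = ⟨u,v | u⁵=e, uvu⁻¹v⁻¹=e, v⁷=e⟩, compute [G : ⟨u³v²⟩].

First find ord(u³v²) by computing successive powers:
  (u³v²)¹ = u³v², (u³v²)² = uv⁴, (u³v²)³ = u⁴v⁶, (u³v²)⁴ = u²v, (u³v²)⁵ = v³, (u³v²)⁶ = u³v⁵, (u³v²)⁷ = u, (u³v²)⁸ = u⁴v², (u³v²)⁹ = u²v⁴, (u³v²)¹⁰ = v⁶, (u³v²)¹¹ = u³v, (u³v²)¹² = uv³, (u³v²)¹³ = u⁴v⁵, (u³v²)¹⁴ = u², (u³v²)¹⁵ = v², (u³v²)¹⁶ = u³v⁴, (u³v²)¹⁷ = uv⁶, (u³v²)¹⁸ = u⁴v, (u³v²)¹⁹ = u²v³, (u³v²)²⁰ = v⁵, (u³v²)²¹ = u³, (u³v²)²² = uv², (u³v²)²³ = u⁴v⁴, (u³v²)²⁴ = u²v⁶, (u³v²)²⁵ = v, (u³v²)²⁶ = u³v³, (u³v²)²⁷ = uv⁵, (u³v²)²⁸ = u⁴, (u³v²)²⁹ = u²v², (u³v²)³⁰ = v⁴, (u³v²)³¹ = u³v⁶, (u³v²)³² = uv, (u³v²)³³ = u⁴v³, (u³v²)³⁴ = u²v⁵, (u³v²)³⁵ = e.
So |⟨u³v²⟩| = ord(u³v²) = 35. With |G| = 35, by Lagrange [G : ⟨u³v²⟩] = 35/35 = 1.

Answer: 1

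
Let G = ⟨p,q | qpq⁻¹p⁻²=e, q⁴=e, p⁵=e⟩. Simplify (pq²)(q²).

Compute (pq²) · (q²) by multiplying left to right and reducing via the relations at each step:
  (pq²) · q² = p

Answer: p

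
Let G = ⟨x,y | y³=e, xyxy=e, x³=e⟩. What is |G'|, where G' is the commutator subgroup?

G' = [G, G] is generated by all commutators. The generator-pair commutators are: [x, y] = xy²x.
The subgroup they normally generate is {e, xy, x²y², xy²x}, of order 4.
Check: |G/G'| = 12/4 = 3 is the order of the abelianisation.

Answer: 4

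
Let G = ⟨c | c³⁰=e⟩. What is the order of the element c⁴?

Compute successive powers until reaching e:
  (c⁴)¹ = c⁴, (c⁴)² = c⁸, (c⁴)³ = c¹², (c⁴)⁴ = c¹⁶, (c⁴)⁵ = c²⁰, (c⁴)⁶ = c²⁴, (c⁴)⁷ = c²⁸, (c⁴)⁸ = c², (c⁴)⁹ = c⁶, (c⁴)¹⁰ = c¹⁰, (c⁴)¹¹ = c¹⁴, (c⁴)¹² = c¹⁸, (c⁴)¹³ = c²², (c⁴)¹⁴ = c²⁶, (c⁴)¹⁵ = e.
The smallest positive k with (c⁴)ᵏ = e is 15.

Answer: 15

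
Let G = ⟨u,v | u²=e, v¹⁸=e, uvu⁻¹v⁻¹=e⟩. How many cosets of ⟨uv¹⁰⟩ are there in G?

First find ord(uv¹⁰) by computing successive powers:
  (uv¹⁰)¹ = uv¹⁰, (uv¹⁰)² = v², (uv¹⁰)³ = uv¹², (uv¹⁰)⁴ = v⁴, (uv¹⁰)⁵ = uv¹⁴, (uv¹⁰)⁶ = v⁶, (uv¹⁰)⁷ = uv¹⁶, (uv¹⁰)⁸ = v⁸, (uv¹⁰)⁹ = u, (uv¹⁰)¹⁰ = v¹⁰, (uv¹⁰)¹¹ = uv², (uv¹⁰)¹² = v¹², (uv¹⁰)¹³ = uv⁴, (uv¹⁰)¹⁴ = v¹⁴, (uv¹⁰)¹⁵ = uv⁶, (uv¹⁰)¹⁶ = v¹⁶, (uv¹⁰)¹⁷ = uv⁸, (uv¹⁰)¹⁸ = e.
So |⟨uv¹⁰⟩| = ord(uv¹⁰) = 18. With |G| = 36, by Lagrange [G : ⟨uv¹⁰⟩] = 36/18 = 2.

Answer: 2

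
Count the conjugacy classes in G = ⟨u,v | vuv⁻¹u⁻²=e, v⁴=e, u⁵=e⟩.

The conjugacy classes (representative and size) are:
  [e] (size 1), [u⁴] (size 4), [u²v] (size 5), [v²] (size 5), [u³v³] (size 5).
Class equation: 1 + 4 + 5 + 5 + 5 = 20 = |G|. So G has 5 conjugacy classes.

Answer: 5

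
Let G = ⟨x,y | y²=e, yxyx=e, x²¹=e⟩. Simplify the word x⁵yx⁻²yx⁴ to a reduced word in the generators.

Multiply left to right, reducing at each step:
  (x⁵) · y = x⁵y
  (x⁵y) · x⁻² = x⁷y
  (x⁷y) · y = x⁷
  (x⁷) · x⁴ = x¹¹

Answer: x¹¹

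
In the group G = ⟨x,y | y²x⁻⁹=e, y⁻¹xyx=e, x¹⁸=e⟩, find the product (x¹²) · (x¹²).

Compute (x¹²) · (x¹²) by multiplying left to right and reducing via the relations at each step:
  (x¹²) · x¹² = x⁶

Answer: x⁶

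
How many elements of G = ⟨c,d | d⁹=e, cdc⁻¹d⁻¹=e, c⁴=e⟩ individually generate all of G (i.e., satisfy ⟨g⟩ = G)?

G is cyclic of order 36. An element generates G iff its order is 36, and a cyclic group of order 36 has exactly φ(36) = 12 such elements.

Answer: 12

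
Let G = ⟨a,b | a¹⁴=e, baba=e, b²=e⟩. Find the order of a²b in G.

Compute successive powers until reaching e:
  (a²b)¹ = a²b, (a²b)² = e.
The smallest positive k with (a²b)ᵏ = e is 2.

Answer: 2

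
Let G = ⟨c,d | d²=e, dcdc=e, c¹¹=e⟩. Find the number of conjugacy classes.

The conjugacy classes (representative and size) are:
  [e] (size 1), [c¹⁰] (size 2), [c²] (size 2), [c³] (size 2), [c⁷] (size 2), [c⁶] (size 2), [c²d] (size 11).
Class equation: 1 + 2 + 2 + 2 + 2 + 2 + 11 = 22 = |G|. So G has 7 conjugacy classes.

Answer: 7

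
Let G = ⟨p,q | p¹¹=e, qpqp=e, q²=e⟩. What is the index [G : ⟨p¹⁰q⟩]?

First find ord(p¹⁰q) by computing successive powers:
  (p¹⁰q)¹ = p¹⁰q, (p¹⁰q)² = e.
So |⟨p¹⁰q⟩| = ord(p¹⁰q) = 2. With |G| = 22, by Lagrange [G : ⟨p¹⁰q⟩] = 22/2 = 11.

Answer: 11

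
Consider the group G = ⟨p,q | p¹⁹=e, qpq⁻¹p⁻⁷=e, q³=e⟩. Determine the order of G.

Enumerate words in the generators, reducing via the relations: the distinct elements are
  {e, p, q, pq, p², p³, p⁴, p⁵, p⁶, p⁷, p⁸, p⁹, q², pq², p²q, p³q, p¹², p¹³, p¹¹, p¹⁰, p¹⁴, p¹⁵, p¹⁶, p¹⁷, p¹⁸, p⁴q, p⁵q, p⁶q, p⁷q, p⁸q, p⁹q, p²q², p³q², p¹²q, p¹³q, p¹¹q, p¹⁰q, p¹⁴q, p¹⁵q, p¹⁶q, p¹⁷q, p¹⁸q, p⁴q², p⁵q², p⁶q², p⁷q², p⁸q², p⁹q², p¹²q², p¹³q², p¹¹q², p¹⁰q², p¹⁴q², p¹⁵q², p¹⁶q², p¹⁷q², p¹⁸q²}.
No further products give new elements, so |G| = 57.

Answer: 57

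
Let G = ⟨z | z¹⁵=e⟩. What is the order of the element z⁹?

Compute successive powers until reaching e:
  (z⁹)¹ = z⁹, (z⁹)² = z³, (z⁹)³ = z¹², (z⁹)⁴ = z⁶, (z⁹)⁵ = e.
The smallest positive k with (z⁹)ᵏ = e is 5.

Answer: 5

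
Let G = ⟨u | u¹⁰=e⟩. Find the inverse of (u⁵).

The order of (u⁵) is 2 (smallest k with (u⁵)ᵏ = e), so (u⁵)⁻¹ = (u⁵)¹ = u⁵.
Check: (u⁵) · (u⁵) → (u⁵) · u⁵ = e, giving e as required.

Answer: u⁵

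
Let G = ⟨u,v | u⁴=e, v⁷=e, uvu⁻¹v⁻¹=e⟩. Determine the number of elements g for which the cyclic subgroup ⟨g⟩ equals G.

G is cyclic of order 28. An element generates G iff its order is 28, and a cyclic group of order 28 has exactly φ(28) = 12 such elements.

Answer: 12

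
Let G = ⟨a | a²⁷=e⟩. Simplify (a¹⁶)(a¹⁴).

Compute (a¹⁶) · (a¹⁴) by multiplying left to right and reducing via the relations at each step:
  (a¹⁶) · a¹⁴ = a³

Answer: a³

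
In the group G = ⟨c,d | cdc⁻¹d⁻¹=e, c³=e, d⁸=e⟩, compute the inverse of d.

The order of d is 8 (smallest k with dᵏ = e), so d⁻¹ = d⁷ = d⁷.
Check: d · (d⁷) → d · d⁷ = e, giving e as required.

Answer: d⁷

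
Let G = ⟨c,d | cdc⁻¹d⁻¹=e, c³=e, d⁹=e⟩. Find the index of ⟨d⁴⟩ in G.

First find ord(d⁴) by computing successive powers:
  (d⁴)¹ = d⁴, (d⁴)² = d⁸, (d⁴)³ = d³, (d⁴)⁴ = d⁷, (d⁴)⁵ = d², (d⁴)⁶ = d⁶, (d⁴)⁷ = d, (d⁴)⁸ = d⁵, (d⁴)⁹ = e.
So |⟨d⁴⟩| = ord(d⁴) = 9. With |G| = 27, by Lagrange [G : ⟨d⁴⟩] = 27/9 = 3.

Answer: 3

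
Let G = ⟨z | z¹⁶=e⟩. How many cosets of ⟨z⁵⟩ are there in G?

First find ord(z⁵) by computing successive powers:
  (z⁵)¹ = z⁵, (z⁵)² = z¹⁰, (z⁵)³ = z¹⁵, (z⁵)⁴ = z⁴, (z⁵)⁵ = z⁹, (z⁵)⁶ = z¹⁴, (z⁵)⁷ = z³, (z⁵)⁸ = z⁸, (z⁵)⁹ = z¹³, (z⁵)¹⁰ = z², (z⁵)¹¹ = z⁷, (z⁵)¹² = z¹², (z⁵)¹³ = z, (z⁵)¹⁴ = z⁶, (z⁵)¹⁵ = z¹¹, (z⁵)¹⁶ = e.
So |⟨z⁵⟩| = ord(z⁵) = 16. With |G| = 16, by Lagrange [G : ⟨z⁵⟩] = 16/16 = 1.

Answer: 1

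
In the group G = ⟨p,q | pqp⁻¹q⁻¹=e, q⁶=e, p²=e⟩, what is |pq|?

Compute successive powers until reaching e:
  (pq)¹ = pq, (pq)² = q², (pq)³ = pq³, (pq)⁴ = q⁴, (pq)⁵ = pq⁵, (pq)⁶ = e.
The smallest positive k with (pq)ᵏ = e is 6.

Answer: 6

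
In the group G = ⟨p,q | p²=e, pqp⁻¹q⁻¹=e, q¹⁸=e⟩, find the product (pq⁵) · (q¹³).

Compute (pq⁵) · (q¹³) by multiplying left to right and reducing via the relations at each step:
  (pq⁵) · q¹³ = p

Answer: p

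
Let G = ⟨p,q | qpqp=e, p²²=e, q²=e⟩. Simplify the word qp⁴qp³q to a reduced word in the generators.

Multiply left to right, reducing at each step:
  q · p⁴ = p¹⁸q
  (p¹⁸q) · q = p¹⁸
  (p¹⁸) · p³ = p²¹
  (p²¹) · q = p²¹q

Answer: p²¹q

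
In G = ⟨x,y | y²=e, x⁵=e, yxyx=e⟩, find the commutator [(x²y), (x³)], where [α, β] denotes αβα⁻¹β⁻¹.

[(x²y), (x³)] = (x²y)·(x³)·(x²y)⁻¹·(x³)⁻¹.
  (x²y) · (x³) = x⁴y
  (x⁴y) · (x²y) = x²
  (x²) · (x²) = x⁴

Answer: x⁴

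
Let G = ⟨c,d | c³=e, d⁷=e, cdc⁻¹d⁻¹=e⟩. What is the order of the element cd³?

Compute successive powers until reaching e:
  (cd³)¹ = cd³, (cd³)² = c²d⁶, (cd³)³ = d², (cd³)⁴ = cd⁵, (cd³)⁵ = c²d, (cd³)⁶ = d⁴, (cd³)⁷ = c, (cd³)⁸ = c²d³, (cd³)⁹ = d⁶, (cd³)¹⁰ = cd², (cd³)¹¹ = c²d⁵, (cd³)¹² = d, (cd³)¹³ = cd⁴, (cd³)¹⁴ = c², (cd³)¹⁵ = d³, (cd³)¹⁶ = cd⁶, (cd³)¹⁷ = c²d², (cd³)¹⁸ = d⁵, (cd³)¹⁹ = cd, (cd³)²⁰ = c²d⁴, (cd³)²¹ = e.
The smallest positive k with (cd³)ᵏ = e is 21.

Answer: 21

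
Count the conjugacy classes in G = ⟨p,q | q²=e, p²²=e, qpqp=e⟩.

The conjugacy classes (representative and size) are:
  [e] (size 1), [p] (size 2), [p²] (size 2), [p¹⁹] (size 2), [p⁴] (size 2), [p⁵] (size 2), [p⁶] (size 2), [p⁷] (size 2), [p⁸] (size 2), [p¹³] (size 2), [p¹⁰] (size 2), [p¹¹] (size 1), [p⁶q] (size 11), [pq] (size 11).
Class equation: 1 + 2 + 2 + 2 + 2 + 2 + 2 + 2 + 2 + 2 + 2 + 1 + 11 + 11 = 44 = |G|. So G has 14 conjugacy classes.

Answer: 14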